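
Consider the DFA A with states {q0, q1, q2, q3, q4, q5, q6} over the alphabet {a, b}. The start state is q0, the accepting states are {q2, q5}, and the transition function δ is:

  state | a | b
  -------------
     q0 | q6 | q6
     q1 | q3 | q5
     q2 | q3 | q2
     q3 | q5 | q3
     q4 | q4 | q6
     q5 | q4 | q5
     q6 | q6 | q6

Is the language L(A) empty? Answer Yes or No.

The states reachable from the start state are {q0, q6}.
None of the accepting states {q2, q5} is reachable, so no string is accepted and L(A) = ∅.

Yes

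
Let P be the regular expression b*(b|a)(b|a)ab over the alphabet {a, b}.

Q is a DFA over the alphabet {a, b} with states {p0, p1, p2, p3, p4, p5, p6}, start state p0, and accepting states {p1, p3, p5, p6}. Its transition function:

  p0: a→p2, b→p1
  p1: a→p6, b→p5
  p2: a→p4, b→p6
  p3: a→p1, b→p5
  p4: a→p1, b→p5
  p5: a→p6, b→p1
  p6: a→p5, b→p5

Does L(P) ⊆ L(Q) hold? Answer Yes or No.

Yes

Converting the expression P to a DFA (subset construction, then merging equivalent states) gives the minimal DFA with states {r0, r1, r2, r3, r4, r5, r6, r7, r8, r9, r10, r11}, start state r0, accepting states {r10, r11} and transitions r0: a→r1, b→r2; r1: a→r3, b→r3; r2: a→r4, b→r5; r3: a→r6, b→r7; r4: a→r8, b→r3; r5: a→r9, b→r5; r6: a→r7, b→r10; r7: a→r7, b→r7; r8: a→r6, b→r10; r9: a→r8, b→r11; r10: a→r7, b→r7; r11: a→r6, b→r7.
Exploring the product automaton P × Q from the start pair (r0, p0), following both machines on each input symbol, reaches 20 state pairs: (r0, p0), (r1, p2), (r2, p1), (r3, p4), (r3, p6), (r4, p6), (r5, p5), (r6, p1), (r7, p5), (r6, p5), (r8, p5), (r3, p5), (r9, p6), (r5, p1), (r7, p6), (r10, p5), (r7, p1), (r10, p1), (r6, p6), (r11, p5).
P accepts in {r10, r11} and Q accepts in {p1, p3, p5, p6}. The reachable pairs whose P-component is accepting are (r10, p5), (r10, p1), (r11, p5); in each of them the Q-component is accepting too, so the product for L(P) \ L(Q) (P-component accepting, Q-component rejecting) has no reachable accepting pair and the difference is empty.
Hence every string in L(P) is also in L(Q).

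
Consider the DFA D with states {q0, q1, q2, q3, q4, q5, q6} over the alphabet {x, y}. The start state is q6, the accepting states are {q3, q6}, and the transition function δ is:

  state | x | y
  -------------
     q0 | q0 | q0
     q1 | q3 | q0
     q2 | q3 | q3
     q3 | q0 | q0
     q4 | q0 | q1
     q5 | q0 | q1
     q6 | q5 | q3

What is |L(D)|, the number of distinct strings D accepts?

The useful subgraph on states {q1, q3, q5, q6} is acyclic, so L(D) is finite; the longest accepting path visits 4 useful states, giving maximum string length 3.
Counting accepting paths from q6 by length: 1 of length 0, 1 of length 1, 1 of length 3. Total 3.

3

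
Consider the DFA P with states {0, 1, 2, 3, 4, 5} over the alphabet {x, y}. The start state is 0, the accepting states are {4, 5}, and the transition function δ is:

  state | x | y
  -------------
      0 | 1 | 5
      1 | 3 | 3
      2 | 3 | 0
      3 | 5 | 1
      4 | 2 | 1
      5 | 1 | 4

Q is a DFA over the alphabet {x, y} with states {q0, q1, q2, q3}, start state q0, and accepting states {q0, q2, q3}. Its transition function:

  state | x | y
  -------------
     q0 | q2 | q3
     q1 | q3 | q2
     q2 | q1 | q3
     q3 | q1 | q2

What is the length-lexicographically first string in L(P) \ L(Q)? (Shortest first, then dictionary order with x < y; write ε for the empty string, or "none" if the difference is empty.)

The string xyx is accepted by P but not by Q.
No shorter string lies in the difference, and xyx is the lexicographically first length-3 string in L(P) \ L(Q).

xyx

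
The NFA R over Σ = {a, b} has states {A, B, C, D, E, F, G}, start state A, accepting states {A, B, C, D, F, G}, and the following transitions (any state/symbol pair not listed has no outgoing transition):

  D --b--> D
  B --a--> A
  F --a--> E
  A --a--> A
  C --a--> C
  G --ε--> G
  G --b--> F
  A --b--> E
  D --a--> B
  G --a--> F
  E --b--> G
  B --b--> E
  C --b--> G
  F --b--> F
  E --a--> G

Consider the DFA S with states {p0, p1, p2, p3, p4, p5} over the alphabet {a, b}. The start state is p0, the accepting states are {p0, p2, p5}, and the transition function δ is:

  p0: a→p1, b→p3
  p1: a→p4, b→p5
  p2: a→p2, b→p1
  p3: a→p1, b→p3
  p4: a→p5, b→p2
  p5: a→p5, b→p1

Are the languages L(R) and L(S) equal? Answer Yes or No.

The string a is accepted by R but rejected by S.
So L(R) ≠ L(S).

No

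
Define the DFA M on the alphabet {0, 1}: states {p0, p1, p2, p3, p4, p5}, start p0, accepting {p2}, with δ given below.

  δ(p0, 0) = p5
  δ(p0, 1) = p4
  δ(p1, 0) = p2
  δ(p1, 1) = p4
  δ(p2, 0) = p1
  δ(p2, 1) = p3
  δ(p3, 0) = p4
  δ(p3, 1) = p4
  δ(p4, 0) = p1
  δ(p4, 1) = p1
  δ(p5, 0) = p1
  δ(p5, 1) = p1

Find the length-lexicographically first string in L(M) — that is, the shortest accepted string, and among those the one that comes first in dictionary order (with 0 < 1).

000

A breadth-first search from p0 reaches an accepting state first via the path p0 → p5 → p1 → p2 on input 000.
No string of length < 3 is accepted (BFS exhausts all shorter strings without reaching an accepting state), and 000 is the lexicographically least accepting string of length 3.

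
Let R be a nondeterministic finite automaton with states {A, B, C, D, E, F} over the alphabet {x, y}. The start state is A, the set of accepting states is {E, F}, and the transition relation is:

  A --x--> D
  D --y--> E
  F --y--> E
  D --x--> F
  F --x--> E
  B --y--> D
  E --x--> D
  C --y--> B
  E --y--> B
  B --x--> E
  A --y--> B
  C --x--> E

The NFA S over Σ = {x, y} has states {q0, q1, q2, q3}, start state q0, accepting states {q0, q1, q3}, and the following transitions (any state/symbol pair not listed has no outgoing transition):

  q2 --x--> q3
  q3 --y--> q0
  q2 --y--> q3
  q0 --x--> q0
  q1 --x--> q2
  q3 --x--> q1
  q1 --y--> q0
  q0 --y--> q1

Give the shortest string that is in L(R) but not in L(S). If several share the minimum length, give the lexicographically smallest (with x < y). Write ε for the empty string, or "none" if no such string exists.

The string yx is accepted by R but not by S.
No shorter string lies in the difference, and yx is the lexicographically first length-2 string in L(R) \ L(S).

yx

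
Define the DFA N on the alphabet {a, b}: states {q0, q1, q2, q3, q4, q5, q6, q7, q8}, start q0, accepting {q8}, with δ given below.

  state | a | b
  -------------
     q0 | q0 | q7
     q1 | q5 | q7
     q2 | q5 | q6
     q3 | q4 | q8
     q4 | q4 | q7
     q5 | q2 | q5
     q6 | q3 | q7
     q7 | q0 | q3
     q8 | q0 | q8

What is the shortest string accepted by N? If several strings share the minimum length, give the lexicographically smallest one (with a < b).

bbb

A breadth-first search from q0 reaches an accepting state first via the path q0 → q7 → q3 → q8 on input bbb.
No string of length < 3 is accepted (BFS exhausts all shorter strings without reaching an accepting state), and bbb is the lexicographically least accepting string of length 3.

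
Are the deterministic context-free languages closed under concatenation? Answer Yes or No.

Take L₁ = {ε, c} (finite, hence regular and DCFL) and L₂ = {c aⁿbⁿ : n≥0} ∪ {cc aⁿb²ⁿ : n≥0} (a DCFL: the number of leading c's tells the DPDA whether to pop one stack symbol per b or per two b's). Then L₁L₂ ∩ cca⁺b* = {cc aⁿbⁿ : n≥1} ∪ {cc aⁿb²ⁿ : n≥1}. If L₁L₂ were a DCFL, so would be this intersection with a regular set, and a DPDA for it started from its configuration after reading cc would accept {aⁿbⁿ : n≥1} ∪ {aⁿb²ⁿ : n≥1}, which no deterministic PDA accepts (a DPDA for it would have a single run on aⁿb²ⁿ, accepting after the prefix aⁿbⁿ and accepting again after n more b's; an ordinary PDA that simulates it on a's and b's and, at any moment when it is accepting, may switch to reading only a fresh letter d while feeding each d to the simulation as a b, would accept aⁱbʲdᵏ (k≥1) exactly when both aⁱbʲ and aⁱbʲ⁺ᵏ are in the language, i.e. its language intersected with the regular set a*b*d⁺ would be exactly {aⁿbⁿdⁿ : n≥1} — impossible, since context-free languages are closed under intersection with regular sets and {aⁿbⁿdⁿ} is not context-free). Hence L₁L₂ is not a DCFL.

No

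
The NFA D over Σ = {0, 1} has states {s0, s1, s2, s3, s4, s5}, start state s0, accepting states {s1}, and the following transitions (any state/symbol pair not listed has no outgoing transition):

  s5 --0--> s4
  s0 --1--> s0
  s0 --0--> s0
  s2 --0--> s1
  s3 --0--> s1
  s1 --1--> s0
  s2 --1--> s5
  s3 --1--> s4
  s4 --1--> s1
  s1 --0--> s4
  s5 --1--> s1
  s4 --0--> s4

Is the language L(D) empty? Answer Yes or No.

The states reachable from the start state are {s0}.
None of the accepting states {s1} is reachable, so no string is accepted and L(D) = ∅.

Yes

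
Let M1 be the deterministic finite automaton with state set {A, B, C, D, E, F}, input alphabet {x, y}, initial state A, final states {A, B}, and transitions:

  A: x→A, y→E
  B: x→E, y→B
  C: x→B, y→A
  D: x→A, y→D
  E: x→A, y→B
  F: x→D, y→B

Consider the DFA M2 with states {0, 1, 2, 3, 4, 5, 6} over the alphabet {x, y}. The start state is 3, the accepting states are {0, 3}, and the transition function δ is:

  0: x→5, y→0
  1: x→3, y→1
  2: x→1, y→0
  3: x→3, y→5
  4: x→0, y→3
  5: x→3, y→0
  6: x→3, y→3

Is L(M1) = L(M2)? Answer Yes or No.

Yes

Exploring the product automaton M1 × M2 from the start pair (A, 3), following both machines on each input symbol, reaches 3 state pairs: (A, 3), (E, 5), (B, 0).
M1 accepts in {A, B} and M2 accepts in {0, 3}. In every reachable pair the two components are either both accepting — (A, 3), (B, 0) — or both non-accepting, so no string is accepted by exactly one of the machines: L(M1) \ L(M2) and L(M2) \ L(M1) are both empty.
Hence every string is accepted by M1 iff it is accepted by M2, and the two languages coincide.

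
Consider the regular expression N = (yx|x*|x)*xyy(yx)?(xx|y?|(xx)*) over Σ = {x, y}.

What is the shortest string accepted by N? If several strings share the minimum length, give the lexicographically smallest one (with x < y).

By inspection of the expression, no string of length less than 3 matches, and xyy is the lexicographically first match of length 3.

xyy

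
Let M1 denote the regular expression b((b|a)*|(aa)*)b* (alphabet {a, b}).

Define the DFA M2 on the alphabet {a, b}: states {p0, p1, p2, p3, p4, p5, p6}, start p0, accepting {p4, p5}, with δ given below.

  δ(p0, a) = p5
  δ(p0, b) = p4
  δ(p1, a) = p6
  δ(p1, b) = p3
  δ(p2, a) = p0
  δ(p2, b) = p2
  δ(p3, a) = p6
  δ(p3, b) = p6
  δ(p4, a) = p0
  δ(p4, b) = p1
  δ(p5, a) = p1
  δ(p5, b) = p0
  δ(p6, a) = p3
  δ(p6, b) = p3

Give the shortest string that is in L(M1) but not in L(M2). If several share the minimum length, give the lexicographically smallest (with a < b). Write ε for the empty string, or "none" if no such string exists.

The string ba is accepted by M1 but not by M2.
No shorter string lies in the difference, and ba is the lexicographically first length-2 string in L(M1) \ L(M2).

ba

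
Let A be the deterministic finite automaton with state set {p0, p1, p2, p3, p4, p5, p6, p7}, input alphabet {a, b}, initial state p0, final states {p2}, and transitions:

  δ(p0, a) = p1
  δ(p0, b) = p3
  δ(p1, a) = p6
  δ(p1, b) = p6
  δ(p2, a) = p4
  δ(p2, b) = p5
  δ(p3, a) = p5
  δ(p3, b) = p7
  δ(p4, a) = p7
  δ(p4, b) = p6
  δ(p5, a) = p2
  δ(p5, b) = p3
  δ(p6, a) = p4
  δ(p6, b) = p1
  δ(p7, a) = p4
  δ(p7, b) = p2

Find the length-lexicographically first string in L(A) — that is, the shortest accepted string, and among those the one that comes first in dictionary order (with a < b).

baa

A breadth-first search from p0 reaches an accepting state first via the path p0 → p3 → p5 → p2 on input baa.
No string of length < 3 is accepted (BFS exhausts all shorter strings without reaching an accepting state), and baa is the lexicographically least accepting string of length 3.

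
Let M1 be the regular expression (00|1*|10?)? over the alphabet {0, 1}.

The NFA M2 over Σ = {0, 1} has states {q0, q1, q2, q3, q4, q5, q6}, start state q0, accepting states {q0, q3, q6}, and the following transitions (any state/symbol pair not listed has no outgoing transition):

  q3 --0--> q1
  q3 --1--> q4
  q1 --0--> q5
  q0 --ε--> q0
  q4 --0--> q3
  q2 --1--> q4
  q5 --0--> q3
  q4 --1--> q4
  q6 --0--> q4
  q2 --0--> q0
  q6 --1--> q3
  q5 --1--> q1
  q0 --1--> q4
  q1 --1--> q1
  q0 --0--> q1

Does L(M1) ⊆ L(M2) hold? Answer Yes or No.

The string 1 is in L(M1) but not in L(M2).
So L(M1) ⊄ L(M2).

No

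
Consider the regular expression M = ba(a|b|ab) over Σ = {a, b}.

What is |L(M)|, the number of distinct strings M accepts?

The expression has no Kleene star, so L(M) is finite. Expanding the alternatives gives {baa, bab, baab}.
That is 2 of length 3, 1 of length 4: 3 strings in all.

3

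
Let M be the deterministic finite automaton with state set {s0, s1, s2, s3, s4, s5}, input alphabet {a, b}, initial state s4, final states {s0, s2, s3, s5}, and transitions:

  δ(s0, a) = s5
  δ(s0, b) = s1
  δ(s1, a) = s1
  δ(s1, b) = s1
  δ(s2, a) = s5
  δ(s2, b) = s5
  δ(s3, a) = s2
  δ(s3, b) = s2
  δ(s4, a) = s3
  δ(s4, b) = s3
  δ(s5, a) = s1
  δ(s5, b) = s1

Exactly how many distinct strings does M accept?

The useful subgraph on states {s2, s3, s4, s5} is acyclic, so L(M) is finite; the longest accepting path visits 4 useful states, giving maximum string length 3.
Counting accepting paths from s4 by length: 2 of length 1, 4 of length 2, 8 of length 3. Total 14.

14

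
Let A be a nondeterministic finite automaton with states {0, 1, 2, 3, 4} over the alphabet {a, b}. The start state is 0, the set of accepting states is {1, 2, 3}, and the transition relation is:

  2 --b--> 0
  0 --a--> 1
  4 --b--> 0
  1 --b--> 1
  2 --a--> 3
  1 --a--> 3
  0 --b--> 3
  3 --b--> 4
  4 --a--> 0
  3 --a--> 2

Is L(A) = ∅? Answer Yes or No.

No

The string a is accepted: the run 0 → 1 ends in the accepting state 1.
Since at least one string is accepted, L(A) is not empty.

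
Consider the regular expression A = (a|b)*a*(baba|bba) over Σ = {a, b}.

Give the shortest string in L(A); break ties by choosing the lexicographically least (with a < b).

bba

By inspection of the expression, no string of length less than 3 matches, and bba is the lexicographically first match of length 3.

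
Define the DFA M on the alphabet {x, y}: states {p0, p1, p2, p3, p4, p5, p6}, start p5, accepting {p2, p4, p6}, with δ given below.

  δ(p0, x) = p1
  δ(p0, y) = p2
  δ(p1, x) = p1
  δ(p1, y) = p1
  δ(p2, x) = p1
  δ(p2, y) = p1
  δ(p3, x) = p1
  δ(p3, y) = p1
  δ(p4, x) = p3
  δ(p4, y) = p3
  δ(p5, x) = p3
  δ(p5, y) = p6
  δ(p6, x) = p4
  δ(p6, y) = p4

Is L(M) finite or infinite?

finite

The useful states (reachable from p5 and able to reach an accepting state) are {p4, p5, p6}.
Restricted to these states the transition graph has no cycle, so every accepting path has bounded length and L is finite.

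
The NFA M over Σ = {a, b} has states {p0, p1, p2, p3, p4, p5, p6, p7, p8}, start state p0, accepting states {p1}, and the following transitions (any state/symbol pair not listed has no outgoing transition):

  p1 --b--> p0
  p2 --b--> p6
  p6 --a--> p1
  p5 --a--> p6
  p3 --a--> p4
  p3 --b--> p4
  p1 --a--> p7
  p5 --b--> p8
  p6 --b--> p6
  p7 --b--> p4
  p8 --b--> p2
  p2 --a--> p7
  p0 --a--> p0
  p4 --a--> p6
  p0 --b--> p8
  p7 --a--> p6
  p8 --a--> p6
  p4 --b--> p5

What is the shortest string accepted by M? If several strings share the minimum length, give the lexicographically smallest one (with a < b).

A breadth-first search from p0 reaches an accepting state first via the path p0 → p8 → p6 → p1 on input baa.
No string of length < 3 is accepted (BFS exhausts all shorter strings without reaching an accepting state), and baa is the lexicographically least accepting string of length 3.

baa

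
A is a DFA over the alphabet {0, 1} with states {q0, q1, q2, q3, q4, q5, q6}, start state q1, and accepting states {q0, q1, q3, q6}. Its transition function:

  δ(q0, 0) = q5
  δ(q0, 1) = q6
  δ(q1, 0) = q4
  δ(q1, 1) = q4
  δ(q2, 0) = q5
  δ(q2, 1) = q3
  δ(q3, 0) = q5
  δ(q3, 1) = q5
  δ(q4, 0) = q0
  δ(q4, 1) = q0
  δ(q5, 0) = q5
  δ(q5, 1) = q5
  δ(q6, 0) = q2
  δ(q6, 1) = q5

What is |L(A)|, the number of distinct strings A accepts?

The useful subgraph on states {q0, q1, q2, q3, q4, q6} is acyclic, so L(A) is finite; the longest accepting path visits 6 useful states, giving maximum string length 5.
Counting accepting paths from q1 by length: 1 of length 0, 4 of length 2, 4 of length 3, 4 of length 5. Total 13.

13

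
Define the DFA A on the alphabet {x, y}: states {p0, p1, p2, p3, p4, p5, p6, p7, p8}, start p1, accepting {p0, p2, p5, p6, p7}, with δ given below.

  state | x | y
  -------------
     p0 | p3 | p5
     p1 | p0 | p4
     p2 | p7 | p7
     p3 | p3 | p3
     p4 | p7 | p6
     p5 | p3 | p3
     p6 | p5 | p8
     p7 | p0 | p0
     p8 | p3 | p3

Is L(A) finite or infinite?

finite

The useful states (reachable from p1 and able to reach an accepting state) are {p0, p1, p4, p5, p6, p7}.
Restricted to these states the transition graph has no cycle, so every accepting path has bounded length and L is finite.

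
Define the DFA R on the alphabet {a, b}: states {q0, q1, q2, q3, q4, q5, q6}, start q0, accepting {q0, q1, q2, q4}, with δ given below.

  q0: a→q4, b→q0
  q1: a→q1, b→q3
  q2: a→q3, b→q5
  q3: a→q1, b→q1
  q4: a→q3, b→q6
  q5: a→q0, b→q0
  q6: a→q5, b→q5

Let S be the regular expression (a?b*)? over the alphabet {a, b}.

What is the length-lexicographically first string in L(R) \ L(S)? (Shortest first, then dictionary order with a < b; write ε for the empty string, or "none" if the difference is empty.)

ba

The string ba is accepted by R but not by S.
No shorter string lies in the difference, and ba is the lexicographically first length-2 string in L(R) \ L(S).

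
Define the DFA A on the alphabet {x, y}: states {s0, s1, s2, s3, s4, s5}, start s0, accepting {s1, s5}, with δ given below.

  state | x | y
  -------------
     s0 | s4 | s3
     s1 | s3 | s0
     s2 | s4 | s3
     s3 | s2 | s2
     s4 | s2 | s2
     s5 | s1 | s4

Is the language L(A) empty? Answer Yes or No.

Yes

The states reachable from the start state are {s0, s2, s3, s4}.
None of the accepting states {s1, s5} is reachable, so no string is accepted and L(A) = ∅.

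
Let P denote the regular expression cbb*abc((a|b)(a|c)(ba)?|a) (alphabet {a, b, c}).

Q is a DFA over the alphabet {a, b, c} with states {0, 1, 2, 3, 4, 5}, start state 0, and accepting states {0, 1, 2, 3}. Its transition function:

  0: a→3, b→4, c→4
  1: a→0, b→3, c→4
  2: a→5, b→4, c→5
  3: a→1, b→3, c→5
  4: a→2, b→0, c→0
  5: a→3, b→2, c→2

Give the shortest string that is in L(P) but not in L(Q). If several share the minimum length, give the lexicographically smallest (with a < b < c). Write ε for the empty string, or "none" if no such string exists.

cbabcac

The string cbabcac is accepted by P but not by Q.
No shorter string lies in the difference, and cbabcac is the lexicographically first length-7 string in L(P) \ L(Q).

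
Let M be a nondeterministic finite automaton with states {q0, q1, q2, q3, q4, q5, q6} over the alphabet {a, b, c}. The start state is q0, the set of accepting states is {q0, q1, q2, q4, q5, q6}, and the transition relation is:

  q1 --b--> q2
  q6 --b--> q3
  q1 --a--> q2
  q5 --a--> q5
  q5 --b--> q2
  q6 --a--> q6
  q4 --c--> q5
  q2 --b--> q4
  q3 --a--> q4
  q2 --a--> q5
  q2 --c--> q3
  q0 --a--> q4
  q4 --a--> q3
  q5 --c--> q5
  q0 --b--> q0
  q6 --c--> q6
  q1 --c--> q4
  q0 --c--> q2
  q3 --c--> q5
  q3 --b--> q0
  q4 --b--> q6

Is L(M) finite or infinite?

infinite

State q0 is reachable from the start and can reach an accepting state, and it lies on the cycle q0 → q0.
Traversing that cycle any number of times yields accepted strings of unbounded length, so the language is infinite.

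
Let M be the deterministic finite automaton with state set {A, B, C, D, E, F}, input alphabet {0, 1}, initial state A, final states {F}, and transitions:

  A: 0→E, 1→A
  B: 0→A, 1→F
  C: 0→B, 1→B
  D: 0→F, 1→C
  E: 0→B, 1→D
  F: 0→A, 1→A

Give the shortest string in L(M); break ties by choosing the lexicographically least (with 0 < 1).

A breadth-first search from A reaches an accepting state first via the path A → E → B → F on input 001.
No string of length < 3 is accepted (BFS exhausts all shorter strings without reaching an accepting state), and 001 is the lexicographically least accepting string of length 3.

001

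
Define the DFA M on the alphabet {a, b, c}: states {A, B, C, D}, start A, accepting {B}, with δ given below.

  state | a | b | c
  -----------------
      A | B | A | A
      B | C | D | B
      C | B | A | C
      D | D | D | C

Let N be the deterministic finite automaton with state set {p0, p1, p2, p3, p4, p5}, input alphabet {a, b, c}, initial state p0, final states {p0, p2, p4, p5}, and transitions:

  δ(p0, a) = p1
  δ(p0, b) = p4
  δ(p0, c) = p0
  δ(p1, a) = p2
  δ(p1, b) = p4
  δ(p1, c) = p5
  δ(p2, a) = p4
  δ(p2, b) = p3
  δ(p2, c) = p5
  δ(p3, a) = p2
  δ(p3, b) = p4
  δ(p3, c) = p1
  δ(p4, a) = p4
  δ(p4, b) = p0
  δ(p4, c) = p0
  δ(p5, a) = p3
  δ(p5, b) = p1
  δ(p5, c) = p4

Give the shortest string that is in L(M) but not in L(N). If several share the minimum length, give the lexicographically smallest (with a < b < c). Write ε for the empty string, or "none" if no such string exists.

The string a is accepted by M but not by N.
No shorter string lies in the difference, and a is the lexicographically first length-1 string in L(M) \ L(N).

a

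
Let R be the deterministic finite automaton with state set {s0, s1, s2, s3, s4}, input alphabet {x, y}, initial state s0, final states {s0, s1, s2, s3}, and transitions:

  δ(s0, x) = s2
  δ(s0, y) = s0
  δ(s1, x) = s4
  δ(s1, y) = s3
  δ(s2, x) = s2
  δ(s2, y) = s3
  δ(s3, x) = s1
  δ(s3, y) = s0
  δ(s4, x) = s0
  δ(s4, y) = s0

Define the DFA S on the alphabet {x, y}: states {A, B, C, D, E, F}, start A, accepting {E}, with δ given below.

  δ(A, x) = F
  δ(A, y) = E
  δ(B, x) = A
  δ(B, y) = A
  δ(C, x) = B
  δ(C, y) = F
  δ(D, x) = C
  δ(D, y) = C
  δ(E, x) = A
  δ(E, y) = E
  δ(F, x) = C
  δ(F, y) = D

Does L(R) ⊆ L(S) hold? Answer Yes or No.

The empty string ε is in L(R) but not in L(S).
So L(R) ⊄ L(S).

No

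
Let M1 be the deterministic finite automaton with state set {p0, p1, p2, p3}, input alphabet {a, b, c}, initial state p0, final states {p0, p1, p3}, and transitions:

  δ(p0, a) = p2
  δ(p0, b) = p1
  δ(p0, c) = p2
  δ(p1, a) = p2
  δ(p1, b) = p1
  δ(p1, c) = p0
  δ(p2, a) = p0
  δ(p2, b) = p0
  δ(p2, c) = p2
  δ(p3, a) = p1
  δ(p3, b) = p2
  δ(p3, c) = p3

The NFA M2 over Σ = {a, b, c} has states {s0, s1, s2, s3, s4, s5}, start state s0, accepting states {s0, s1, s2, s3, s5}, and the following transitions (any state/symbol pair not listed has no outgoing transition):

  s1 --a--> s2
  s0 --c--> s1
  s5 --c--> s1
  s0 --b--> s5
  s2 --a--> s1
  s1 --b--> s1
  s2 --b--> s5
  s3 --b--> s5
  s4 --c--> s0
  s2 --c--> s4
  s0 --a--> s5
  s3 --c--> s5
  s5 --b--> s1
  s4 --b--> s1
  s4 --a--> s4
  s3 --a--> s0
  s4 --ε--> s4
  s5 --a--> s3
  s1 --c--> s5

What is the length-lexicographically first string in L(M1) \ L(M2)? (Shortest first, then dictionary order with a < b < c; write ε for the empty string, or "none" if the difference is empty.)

The string caca is accepted by M1 but not by M2.
No shorter string lies in the difference, and caca is the lexicographically first length-4 string in L(M1) \ L(M2).

caca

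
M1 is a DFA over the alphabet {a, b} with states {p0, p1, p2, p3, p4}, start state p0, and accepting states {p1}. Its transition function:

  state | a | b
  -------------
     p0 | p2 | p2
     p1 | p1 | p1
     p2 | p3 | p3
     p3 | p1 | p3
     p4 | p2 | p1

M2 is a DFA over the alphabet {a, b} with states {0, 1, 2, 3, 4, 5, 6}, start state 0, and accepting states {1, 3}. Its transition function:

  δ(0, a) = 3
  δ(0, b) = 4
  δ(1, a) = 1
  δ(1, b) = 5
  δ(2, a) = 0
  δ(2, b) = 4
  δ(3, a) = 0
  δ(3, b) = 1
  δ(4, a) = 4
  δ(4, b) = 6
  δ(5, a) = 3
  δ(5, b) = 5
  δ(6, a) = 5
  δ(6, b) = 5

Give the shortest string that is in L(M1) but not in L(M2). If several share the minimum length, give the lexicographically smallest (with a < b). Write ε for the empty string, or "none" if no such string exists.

baa

The string baa is accepted by M1 but not by M2.
No shorter string lies in the difference, and baa is the lexicographically first length-3 string in L(M1) \ L(M2).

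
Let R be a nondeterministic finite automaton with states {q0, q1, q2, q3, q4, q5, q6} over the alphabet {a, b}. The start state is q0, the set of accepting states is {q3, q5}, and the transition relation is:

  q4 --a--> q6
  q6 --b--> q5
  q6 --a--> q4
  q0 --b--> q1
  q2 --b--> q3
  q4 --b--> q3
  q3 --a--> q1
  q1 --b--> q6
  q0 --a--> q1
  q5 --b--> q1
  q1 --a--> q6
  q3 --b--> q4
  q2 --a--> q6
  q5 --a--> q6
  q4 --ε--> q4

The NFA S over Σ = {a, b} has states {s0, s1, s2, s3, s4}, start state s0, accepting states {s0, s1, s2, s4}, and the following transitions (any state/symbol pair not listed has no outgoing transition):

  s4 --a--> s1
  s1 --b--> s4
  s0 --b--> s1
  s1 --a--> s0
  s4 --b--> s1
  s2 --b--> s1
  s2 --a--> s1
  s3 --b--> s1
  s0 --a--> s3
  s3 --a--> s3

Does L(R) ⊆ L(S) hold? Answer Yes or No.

Yes

Exploring the product automaton R × S from the start pair (q0, s0), following both machines on each input symbol, reaches 17 state pairs: (q0, s0), (q1, s3), (q1, s1), (q6, s3), (q6, s1), (q6, s0), (q6, s4), (q4, s3), (q5, s1), (q4, s0), (q5, s4), (q4, s1), (q3, s1), (q1, s4), (q3, s4), (q1, s0), (q4, s4).
R accepts in {q3, q5} and S accepts in {s0, s1, s2, s4}. The reachable pairs whose R-component is accepting are (q5, s1), (q5, s4), (q3, s1), (q3, s4); in each of them the S-component is accepting too, so the product for L(R) \ L(S) (R-component accepting, S-component rejecting) has no reachable accepting pair and the difference is empty.
Hence every string in L(R) is also in L(S).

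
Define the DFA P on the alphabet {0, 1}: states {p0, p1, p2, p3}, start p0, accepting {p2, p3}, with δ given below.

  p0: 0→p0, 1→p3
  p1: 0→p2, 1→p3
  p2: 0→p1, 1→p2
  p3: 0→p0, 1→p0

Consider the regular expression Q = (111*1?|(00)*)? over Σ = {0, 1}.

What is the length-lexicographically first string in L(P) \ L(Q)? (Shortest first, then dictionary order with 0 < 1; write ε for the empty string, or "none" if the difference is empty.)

The string 1 is accepted by P but not by Q.
No shorter string lies in the difference, and 1 is the lexicographically first length-1 string in L(P) \ L(Q).

1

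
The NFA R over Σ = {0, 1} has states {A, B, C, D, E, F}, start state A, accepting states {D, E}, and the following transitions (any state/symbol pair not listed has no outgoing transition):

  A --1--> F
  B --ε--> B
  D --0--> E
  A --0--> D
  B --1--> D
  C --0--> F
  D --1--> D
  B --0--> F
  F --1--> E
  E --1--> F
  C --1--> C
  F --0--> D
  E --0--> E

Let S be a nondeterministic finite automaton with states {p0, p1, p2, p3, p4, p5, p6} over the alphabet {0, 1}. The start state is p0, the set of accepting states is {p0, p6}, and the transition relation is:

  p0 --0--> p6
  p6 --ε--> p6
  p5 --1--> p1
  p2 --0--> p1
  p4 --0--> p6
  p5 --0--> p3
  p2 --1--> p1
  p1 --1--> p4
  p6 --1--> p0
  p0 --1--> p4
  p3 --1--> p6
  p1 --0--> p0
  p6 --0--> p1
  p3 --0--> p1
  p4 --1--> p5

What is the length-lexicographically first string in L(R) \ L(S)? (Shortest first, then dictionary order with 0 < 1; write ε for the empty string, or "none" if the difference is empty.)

00

The string 00 is accepted by R but not by S.
No shorter string lies in the difference, and 00 is the lexicographically first length-2 string in L(R) \ L(S).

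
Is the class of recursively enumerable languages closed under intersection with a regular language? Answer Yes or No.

Yes

First check the input against a DFA for the regular language; if it passes, run the recogniser for L and accept when it does.
So the recursively enumerable languages are closed under intersection with a regular language.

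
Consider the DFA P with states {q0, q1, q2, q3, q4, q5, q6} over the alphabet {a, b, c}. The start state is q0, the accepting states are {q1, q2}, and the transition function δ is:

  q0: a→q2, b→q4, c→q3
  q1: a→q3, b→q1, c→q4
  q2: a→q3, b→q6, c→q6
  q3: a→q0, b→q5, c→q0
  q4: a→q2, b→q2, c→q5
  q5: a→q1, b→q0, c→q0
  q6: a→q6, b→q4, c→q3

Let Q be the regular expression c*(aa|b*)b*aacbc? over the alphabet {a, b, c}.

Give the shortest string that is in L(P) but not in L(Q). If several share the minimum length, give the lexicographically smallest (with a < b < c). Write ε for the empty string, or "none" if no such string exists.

a

The string a is accepted by P but not by Q.
No shorter string lies in the difference, and a is the lexicographically first length-1 string in L(P) \ L(Q).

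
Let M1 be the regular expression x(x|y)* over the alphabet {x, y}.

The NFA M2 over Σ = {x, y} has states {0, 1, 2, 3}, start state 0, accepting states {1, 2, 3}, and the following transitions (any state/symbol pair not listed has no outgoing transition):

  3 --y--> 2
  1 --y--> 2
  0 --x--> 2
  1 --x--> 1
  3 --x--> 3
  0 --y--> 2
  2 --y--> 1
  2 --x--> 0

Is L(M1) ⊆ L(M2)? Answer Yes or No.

The string xx is in L(M1) but not in L(M2).
So L(M1) ⊄ L(M2).

No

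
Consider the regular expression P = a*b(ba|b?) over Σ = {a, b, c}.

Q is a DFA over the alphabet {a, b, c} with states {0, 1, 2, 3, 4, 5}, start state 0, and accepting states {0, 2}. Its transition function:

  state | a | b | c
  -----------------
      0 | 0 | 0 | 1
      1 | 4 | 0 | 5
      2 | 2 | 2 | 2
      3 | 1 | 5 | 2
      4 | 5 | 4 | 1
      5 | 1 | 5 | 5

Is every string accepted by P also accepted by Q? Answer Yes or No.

Converting the expression P to a DFA (subset construction, then merging equivalent states) gives the minimal DFA with states {p0, p1, p2, p3, p4}, start state p0, accepting states {p1, p3, p4} and transitions p0: a→p0, b→p1, c→p2; p1: a→p2, b→p3, c→p2; p2: a→p2, b→p2, c→p2; p3: a→p4, b→p2, c→p2; p4: a→p2, b→p2, c→p2.
Exploring the product automaton P × Q from the start pair (p0, 0), following both machines on each input symbol, reaches 8 state pairs: (p0, 0), (p1, 0), (p2, 1), (p2, 0), (p3, 0), (p2, 4), (p2, 5), (p4, 0).
P accepts in {p1, p3, p4} and Q accepts in {0, 2}. The reachable pairs whose P-component is accepting are (p1, 0), (p3, 0), (p4, 0); in each of them the Q-component is accepting too, so the product for L(P) \ L(Q) (P-component accepting, Q-component rejecting) has no reachable accepting pair and the difference is empty.
Hence every string in L(P) is also in L(Q).

Yes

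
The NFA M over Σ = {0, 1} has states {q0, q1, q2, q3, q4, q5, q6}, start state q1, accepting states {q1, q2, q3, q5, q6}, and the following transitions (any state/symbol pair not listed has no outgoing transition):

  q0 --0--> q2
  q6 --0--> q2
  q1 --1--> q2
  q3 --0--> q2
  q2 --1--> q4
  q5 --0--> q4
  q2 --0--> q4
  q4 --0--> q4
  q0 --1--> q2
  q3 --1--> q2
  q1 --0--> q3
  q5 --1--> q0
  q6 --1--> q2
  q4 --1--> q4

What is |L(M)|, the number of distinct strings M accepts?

5

The useful subgraph on states {q1, q2, q3} is acyclic, so L(M) is finite; the longest accepting path visits 3 useful states, giving maximum string length 2.
Counting accepting paths from q1 by length: 1 of length 0, 2 of length 1, 2 of length 2. Total 5.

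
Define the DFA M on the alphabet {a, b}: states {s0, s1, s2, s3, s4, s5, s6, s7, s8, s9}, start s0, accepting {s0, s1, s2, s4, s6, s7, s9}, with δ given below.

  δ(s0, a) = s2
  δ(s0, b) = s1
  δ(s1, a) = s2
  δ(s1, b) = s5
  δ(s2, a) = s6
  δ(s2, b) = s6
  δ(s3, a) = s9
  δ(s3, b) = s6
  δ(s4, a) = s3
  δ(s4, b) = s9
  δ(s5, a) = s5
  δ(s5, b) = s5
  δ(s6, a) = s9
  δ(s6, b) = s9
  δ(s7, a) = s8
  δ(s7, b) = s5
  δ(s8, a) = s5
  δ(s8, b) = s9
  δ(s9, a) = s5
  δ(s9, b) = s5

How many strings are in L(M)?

16

The useful subgraph on states {s0, s1, s2, s6, s9} is acyclic, so L(M) is finite; the longest accepting path visits 5 useful states, giving maximum string length 4.
Counting accepting paths from s0 by length: 1 of length 0, 2 of length 1, 3 of length 2, 6 of length 3, 4 of length 4. Total 16.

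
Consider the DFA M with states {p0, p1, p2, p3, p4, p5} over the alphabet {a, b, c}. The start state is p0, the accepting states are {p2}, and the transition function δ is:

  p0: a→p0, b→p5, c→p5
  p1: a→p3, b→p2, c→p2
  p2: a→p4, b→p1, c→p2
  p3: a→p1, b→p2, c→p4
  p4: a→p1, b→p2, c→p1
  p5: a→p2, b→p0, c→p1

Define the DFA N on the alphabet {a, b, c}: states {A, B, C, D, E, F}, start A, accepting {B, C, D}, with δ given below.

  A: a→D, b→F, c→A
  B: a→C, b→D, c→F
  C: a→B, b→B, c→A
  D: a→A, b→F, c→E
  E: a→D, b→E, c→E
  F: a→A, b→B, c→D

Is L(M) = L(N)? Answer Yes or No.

The string ba is accepted by M but rejected by N.
So L(M) ≠ L(N).

No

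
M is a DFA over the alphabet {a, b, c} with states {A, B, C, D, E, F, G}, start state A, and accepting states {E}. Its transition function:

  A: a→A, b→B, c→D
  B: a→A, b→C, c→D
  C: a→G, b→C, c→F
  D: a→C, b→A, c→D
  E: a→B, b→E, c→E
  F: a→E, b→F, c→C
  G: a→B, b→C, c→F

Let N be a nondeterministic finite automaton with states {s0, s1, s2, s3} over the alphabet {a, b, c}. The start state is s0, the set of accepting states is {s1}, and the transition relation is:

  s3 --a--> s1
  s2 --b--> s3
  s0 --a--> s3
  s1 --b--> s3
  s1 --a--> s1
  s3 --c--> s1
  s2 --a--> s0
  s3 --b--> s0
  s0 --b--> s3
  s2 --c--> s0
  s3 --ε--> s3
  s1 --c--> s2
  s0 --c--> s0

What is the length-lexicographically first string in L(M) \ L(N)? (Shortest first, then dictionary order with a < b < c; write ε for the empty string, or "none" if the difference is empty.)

bbca

The string bbca is accepted by M but not by N.
No shorter string lies in the difference, and bbca is the lexicographically first length-4 string in L(M) \ L(N).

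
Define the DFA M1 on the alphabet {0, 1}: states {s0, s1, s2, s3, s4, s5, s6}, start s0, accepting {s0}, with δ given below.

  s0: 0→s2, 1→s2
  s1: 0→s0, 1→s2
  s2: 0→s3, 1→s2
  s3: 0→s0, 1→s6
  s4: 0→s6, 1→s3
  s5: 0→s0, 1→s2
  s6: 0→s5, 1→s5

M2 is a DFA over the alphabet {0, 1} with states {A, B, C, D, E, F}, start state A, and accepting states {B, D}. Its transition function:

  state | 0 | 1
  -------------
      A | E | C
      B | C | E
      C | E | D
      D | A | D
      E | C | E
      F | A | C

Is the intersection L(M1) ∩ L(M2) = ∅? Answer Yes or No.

Yes

Exploring the product automaton M1 × M2 from the start pair (s0, A), following both machines on each input symbol, reaches 16 state pairs: (s0, A), (s2, E), (s2, C), (s3, C), (s3, E), (s2, D), (s0, E), (s6, D), (s0, C), (s6, E), (s3, A), (s5, A), (s5, D), (s5, C), (s5, E), (s6, C).
M1 accepts in {s0} and M2 accepts in {B, D}; no reachable pair has both components accepting, so no string drives both machines to acceptance simultaneously and L(M1) ∩ L(M2) = ∅.
So no string is accepted by both, and the intersection is empty.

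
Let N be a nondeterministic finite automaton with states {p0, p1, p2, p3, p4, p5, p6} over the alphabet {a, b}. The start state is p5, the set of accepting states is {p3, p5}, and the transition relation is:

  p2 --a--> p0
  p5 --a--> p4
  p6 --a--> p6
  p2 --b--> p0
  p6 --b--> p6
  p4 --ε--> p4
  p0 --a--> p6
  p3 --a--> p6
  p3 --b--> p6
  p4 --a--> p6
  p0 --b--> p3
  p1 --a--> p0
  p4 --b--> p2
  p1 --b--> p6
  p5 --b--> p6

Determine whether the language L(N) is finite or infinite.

finite

The useful states (reachable from p5 and able to reach an accepting state) are {p0, p2, p3, p4, p5}.
Restricted to these states the transition graph has no cycle, so every accepting path has bounded length and L is finite.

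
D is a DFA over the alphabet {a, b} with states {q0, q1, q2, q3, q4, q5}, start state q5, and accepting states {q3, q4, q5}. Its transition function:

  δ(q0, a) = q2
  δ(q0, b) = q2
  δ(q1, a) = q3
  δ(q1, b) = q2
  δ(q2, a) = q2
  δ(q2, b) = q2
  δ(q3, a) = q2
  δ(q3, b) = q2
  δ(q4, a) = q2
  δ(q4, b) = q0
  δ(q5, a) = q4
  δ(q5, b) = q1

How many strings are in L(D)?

3

The useful subgraph on states {q1, q3, q4, q5} is acyclic, so L(D) is finite; the longest accepting path visits 3 useful states, giving maximum string length 2.
Counting accepting paths from q5 by length: 1 of length 0, 1 of length 1, 1 of length 2. Total 3.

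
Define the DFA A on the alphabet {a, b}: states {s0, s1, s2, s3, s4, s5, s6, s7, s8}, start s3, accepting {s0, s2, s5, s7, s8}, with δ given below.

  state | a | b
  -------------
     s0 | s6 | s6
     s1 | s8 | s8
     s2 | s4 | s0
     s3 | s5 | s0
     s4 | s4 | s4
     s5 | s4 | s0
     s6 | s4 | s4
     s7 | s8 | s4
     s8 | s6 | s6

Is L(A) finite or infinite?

The useful states (reachable from s3 and able to reach an accepting state) are {s0, s3, s5}.
Restricted to these states the transition graph has no cycle, so every accepting path has bounded length and L is finite.

finite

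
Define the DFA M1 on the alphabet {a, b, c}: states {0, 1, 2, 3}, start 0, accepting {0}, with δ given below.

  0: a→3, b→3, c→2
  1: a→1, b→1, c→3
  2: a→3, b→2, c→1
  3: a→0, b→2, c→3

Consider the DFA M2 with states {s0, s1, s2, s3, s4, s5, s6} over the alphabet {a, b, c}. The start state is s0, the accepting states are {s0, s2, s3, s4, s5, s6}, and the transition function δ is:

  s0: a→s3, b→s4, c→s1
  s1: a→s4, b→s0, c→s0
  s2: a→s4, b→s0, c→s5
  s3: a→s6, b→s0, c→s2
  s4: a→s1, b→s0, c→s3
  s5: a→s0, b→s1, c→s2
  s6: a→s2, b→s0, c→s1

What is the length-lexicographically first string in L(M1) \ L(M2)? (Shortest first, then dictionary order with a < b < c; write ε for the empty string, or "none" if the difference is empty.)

ba

The string ba is accepted by M1 but not by M2.
No shorter string lies in the difference, and ba is the lexicographically first length-2 string in L(M1) \ L(M2).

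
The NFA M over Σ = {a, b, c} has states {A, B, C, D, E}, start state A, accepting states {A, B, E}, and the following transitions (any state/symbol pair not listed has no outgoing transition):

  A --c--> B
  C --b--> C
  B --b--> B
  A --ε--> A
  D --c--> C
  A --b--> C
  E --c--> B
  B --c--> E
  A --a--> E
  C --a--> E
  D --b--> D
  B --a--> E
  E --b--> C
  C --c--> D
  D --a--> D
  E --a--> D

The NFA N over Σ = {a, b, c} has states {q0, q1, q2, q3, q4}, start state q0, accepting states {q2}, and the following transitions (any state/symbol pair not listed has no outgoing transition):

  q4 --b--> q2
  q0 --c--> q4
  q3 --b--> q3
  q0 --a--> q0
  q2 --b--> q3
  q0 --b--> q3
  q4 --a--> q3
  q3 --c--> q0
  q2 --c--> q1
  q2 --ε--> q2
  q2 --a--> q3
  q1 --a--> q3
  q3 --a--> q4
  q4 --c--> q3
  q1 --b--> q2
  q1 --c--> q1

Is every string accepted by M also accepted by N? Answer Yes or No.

No

The empty string ε is in L(M) but not in L(N).
So L(M) ⊄ L(N).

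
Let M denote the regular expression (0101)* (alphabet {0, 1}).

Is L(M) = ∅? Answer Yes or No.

The empty string ε matches the expression, so it belongs to L(M).
Since L(M) contains at least one string, it is not empty.

No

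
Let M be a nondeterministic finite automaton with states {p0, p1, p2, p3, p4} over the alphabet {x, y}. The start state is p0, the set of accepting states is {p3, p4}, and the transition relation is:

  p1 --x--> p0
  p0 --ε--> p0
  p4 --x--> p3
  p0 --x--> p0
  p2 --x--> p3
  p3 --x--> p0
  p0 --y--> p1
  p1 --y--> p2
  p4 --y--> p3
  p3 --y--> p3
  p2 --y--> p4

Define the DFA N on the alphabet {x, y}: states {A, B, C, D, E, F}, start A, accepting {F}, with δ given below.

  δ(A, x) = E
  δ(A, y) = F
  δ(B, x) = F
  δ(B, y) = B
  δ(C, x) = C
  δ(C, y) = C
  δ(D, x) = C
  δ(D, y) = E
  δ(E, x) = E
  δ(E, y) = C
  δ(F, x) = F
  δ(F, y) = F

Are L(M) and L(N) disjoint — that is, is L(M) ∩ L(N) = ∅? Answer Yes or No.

The string yyx is accepted by both M and N.
Hence L(M) ∩ L(N) ≠ ∅.

No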